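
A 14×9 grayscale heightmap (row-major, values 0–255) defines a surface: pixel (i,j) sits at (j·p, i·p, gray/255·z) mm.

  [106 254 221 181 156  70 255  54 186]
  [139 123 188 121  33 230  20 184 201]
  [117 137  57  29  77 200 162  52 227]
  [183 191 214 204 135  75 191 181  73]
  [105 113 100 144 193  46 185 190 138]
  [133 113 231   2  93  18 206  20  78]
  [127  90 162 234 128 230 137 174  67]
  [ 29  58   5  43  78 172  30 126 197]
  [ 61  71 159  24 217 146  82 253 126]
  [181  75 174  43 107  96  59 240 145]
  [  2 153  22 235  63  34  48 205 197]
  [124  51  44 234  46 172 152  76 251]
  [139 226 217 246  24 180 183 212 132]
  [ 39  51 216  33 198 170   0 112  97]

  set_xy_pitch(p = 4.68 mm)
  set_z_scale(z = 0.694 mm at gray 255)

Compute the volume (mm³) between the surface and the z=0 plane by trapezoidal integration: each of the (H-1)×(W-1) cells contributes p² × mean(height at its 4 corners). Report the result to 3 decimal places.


height_mm = gray/255 × 0.694; cell vol = 4.68² × mean(4 corners)
unit = 4.68² × 0.694 / (4×255) = 0.0149022 mm³ per gray-sum
row 0: Σ corner-gray over 8 cells = 4812  → 71.7095
row 1: Σ corner-gray over 8 cells = 3910  → 58.2677
row 2: Σ corner-gray over 8 cells = 4410  → 65.7188
row 3: Σ corner-gray over 8 cells = 4823  → 71.8734
row 4: Σ corner-gray over 8 cells = 3762  → 56.0622
row 5: Σ corner-gray over 8 cells = 4081  → 60.8160
row 6: Σ corner-gray over 8 cells = 3754  → 55.9429
row 7: Σ corner-gray over 8 cells = 3341  → 49.7883
row 8: Σ corner-gray over 8 cells = 4005  → 59.6834
row 9: Σ corner-gray over 8 cells = 3633  → 54.1398
row 10: Σ corner-gray over 8 cells = 3644  → 54.3037
row 11: Σ corner-gray over 8 cells = 4772  → 71.1134
row 12: Σ corner-gray over 8 cells = 4543  → 67.7008
Σ rows: total corner-gray = 53490  → 797.1198 mm³

797.120


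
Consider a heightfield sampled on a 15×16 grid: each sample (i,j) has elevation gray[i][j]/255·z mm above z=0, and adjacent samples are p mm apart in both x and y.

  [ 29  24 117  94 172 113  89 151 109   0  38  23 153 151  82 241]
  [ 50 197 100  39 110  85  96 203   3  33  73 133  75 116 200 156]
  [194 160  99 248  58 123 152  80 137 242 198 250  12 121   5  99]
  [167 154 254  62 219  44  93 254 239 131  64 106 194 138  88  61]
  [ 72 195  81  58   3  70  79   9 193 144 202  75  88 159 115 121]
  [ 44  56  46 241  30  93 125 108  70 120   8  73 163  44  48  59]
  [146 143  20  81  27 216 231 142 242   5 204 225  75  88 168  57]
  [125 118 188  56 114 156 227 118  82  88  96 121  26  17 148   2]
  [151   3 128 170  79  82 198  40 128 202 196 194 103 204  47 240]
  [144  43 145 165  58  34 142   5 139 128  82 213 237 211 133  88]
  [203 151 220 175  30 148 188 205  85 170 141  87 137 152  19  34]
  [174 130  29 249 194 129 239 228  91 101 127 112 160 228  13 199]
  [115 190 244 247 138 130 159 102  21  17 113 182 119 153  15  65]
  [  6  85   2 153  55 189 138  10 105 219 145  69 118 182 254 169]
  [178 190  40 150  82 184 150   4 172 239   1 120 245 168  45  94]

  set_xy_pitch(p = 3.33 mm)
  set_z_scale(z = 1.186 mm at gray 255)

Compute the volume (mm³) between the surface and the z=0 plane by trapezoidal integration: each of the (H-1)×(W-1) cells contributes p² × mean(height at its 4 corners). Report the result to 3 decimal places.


1323.705

height_mm = gray/255 × 1.186; cell vol = 3.33² × mean(4 corners)
unit = 3.33² × 1.186 / (4×255) = 0.0128936 mm³ per gray-sum
row 0: Σ corner-gray over 15 cells = 6034  → 77.7998
row 1: Σ corner-gray over 15 cells = 7195  → 92.7692
row 2: Σ corner-gray over 15 cells = 8371  → 107.9320
row 3: Σ corner-gray over 15 cells = 7443  → 95.9668
row 4: Σ corner-gray over 15 cells = 5688  → 73.3386
row 5: Σ corner-gray over 15 cells = 6490  → 83.6792
row 6: Σ corner-gray over 15 cells = 7174  → 92.4984
row 7: Σ corner-gray over 15 cells = 7176  → 92.5242
row 8: Σ corner-gray over 15 cells = 7641  → 98.5197
row 9: Σ corner-gray over 15 cells = 7755  → 99.9896
row 10: Σ corner-gray over 15 cells = 8486  → 109.4148
row 11: Σ corner-gray over 15 cells = 8273  → 106.6685
row 12: Σ corner-gray over 15 cells = 7463  → 96.2247
row 13: Σ corner-gray over 15 cells = 7475  → 96.3794
Σ rows: total corner-gray = 102664  → 1323.7049 mm³


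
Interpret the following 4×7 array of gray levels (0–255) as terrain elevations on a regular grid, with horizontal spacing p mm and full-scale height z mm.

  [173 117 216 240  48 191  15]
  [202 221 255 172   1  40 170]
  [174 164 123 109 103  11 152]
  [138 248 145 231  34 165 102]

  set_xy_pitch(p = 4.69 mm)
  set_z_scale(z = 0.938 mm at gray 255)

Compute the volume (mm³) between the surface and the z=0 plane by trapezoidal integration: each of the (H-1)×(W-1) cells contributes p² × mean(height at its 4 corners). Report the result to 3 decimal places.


200.053

height_mm = gray/255 × 0.938; cell vol = 4.69² × mean(4 corners)
unit = 4.69² × 0.938 / (4×255) = 0.0202278 mm³ per gray-sum
row 0: Σ corner-gray over 6 cells = 3562  → 72.0514
row 1: Σ corner-gray over 6 cells = 3096  → 62.6252
row 2: Σ corner-gray over 6 cells = 3232  → 65.3762
Σ rows: total corner-gray = 9890  → 200.0528 mm³


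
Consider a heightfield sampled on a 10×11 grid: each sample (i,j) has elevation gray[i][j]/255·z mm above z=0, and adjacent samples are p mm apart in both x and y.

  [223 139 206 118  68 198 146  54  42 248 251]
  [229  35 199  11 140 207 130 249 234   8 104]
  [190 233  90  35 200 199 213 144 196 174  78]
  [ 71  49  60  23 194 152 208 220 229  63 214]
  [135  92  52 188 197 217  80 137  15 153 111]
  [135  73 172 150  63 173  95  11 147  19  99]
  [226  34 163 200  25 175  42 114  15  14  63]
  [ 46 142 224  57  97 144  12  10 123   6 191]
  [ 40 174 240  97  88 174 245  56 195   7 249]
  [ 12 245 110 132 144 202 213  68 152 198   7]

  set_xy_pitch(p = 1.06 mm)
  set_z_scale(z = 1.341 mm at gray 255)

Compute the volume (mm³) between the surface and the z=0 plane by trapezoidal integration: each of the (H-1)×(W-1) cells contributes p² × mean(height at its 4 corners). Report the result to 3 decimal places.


height_mm = gray/255 × 1.341; cell vol = 1.06² × mean(4 corners)
unit = 1.06² × 1.341 / (4×255) = 0.0014772 mm³ per gray-sum
row 0: Σ corner-gray over 10 cells = 5671  → 8.3772
row 1: Σ corner-gray over 10 cells = 5995  → 8.8558
row 2: Σ corner-gray over 10 cells = 5917  → 8.7406
row 3: Σ corner-gray over 10 cells = 5189  → 7.6652
row 4: Σ corner-gray over 10 cells = 4548  → 6.7183
row 5: Σ corner-gray over 10 cells = 3893  → 5.7508
row 6: Σ corner-gray over 10 cells = 3720  → 5.4952
row 7: Σ corner-gray over 10 cells = 4708  → 6.9547
row 8: Σ corner-gray over 10 cells = 5788  → 8.5501
Σ rows: total corner-gray = 45429  → 67.1079 mm³

67.108


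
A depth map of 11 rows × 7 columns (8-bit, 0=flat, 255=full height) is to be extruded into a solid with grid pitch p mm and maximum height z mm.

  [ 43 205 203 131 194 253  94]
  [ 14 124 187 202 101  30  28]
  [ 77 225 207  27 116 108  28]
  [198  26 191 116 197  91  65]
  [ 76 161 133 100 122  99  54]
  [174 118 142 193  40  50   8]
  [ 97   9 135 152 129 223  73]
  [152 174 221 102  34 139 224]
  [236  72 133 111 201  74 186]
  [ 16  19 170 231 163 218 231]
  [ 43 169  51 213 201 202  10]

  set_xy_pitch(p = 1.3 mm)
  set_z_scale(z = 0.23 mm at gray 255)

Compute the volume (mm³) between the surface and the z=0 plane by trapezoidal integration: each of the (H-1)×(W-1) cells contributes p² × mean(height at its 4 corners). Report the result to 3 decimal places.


height_mm = gray/255 × 0.23; cell vol = 1.3² × mean(4 corners)
unit = 1.3² × 0.23 / (4×255) = 0.000381078 mm³ per gray-sum
row 0: Σ corner-gray over 6 cells = 3439  → 1.3105
row 1: Σ corner-gray over 6 cells = 2801  → 1.0674
row 2: Σ corner-gray over 6 cells = 2976  → 1.1341
row 3: Σ corner-gray over 6 cells = 2865  → 1.0918
row 4: Σ corner-gray over 6 cells = 2628  → 1.0015
row 5: Σ corner-gray over 6 cells = 2734  → 1.0419
row 6: Σ corner-gray over 6 cells = 3182  → 1.2126
row 7: Σ corner-gray over 6 cells = 3320  → 1.2652
row 8: Σ corner-gray over 6 cells = 3453  → 1.3159
row 9: Σ corner-gray over 6 cells = 3574  → 1.3620
Σ rows: total corner-gray = 30972  → 11.8028 mm³

11.803


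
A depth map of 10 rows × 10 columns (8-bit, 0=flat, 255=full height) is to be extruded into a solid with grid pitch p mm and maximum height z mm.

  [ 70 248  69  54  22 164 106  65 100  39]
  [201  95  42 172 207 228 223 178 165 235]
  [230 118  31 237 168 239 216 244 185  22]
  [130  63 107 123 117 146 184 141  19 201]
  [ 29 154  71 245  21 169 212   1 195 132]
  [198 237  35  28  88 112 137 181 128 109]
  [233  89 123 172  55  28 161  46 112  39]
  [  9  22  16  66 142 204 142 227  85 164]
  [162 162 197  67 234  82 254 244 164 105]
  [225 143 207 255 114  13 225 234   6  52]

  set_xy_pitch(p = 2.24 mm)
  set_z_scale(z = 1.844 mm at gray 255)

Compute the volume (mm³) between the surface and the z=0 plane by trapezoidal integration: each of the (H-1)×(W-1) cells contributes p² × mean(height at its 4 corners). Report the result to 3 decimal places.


height_mm = gray/255 × 1.844; cell vol = 2.24² × mean(4 corners)
unit = 2.24² × 1.844 / (4×255) = 0.00907103 mm³ per gray-sum
row 0: Σ corner-gray over 9 cells = 4821  → 43.7315
row 1: Σ corner-gray over 9 cells = 6184  → 56.0953
row 2: Σ corner-gray over 9 cells = 5259  → 47.7046
row 3: Σ corner-gray over 9 cells = 4428  → 40.1665
row 4: Σ corner-gray over 9 cells = 4496  → 40.7834
row 5: Σ corner-gray over 9 cells = 4043  → 36.6742
row 6: Σ corner-gray over 9 cells = 3825  → 34.6967
row 7: Σ corner-gray over 9 cells = 5056  → 45.8631
row 8: Σ corner-gray over 9 cells = 5746  → 52.1222
Σ rows: total corner-gray = 43858  → 397.8374 mm³

397.837


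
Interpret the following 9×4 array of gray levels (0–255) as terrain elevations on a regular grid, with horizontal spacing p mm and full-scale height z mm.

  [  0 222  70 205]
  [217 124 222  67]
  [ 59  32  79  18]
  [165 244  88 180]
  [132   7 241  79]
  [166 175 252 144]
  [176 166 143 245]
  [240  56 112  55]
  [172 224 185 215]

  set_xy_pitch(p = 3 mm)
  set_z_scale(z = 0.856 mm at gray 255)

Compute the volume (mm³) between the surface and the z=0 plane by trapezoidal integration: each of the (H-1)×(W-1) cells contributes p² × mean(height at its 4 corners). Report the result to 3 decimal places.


103.052

height_mm = gray/255 × 0.856; cell vol = 3² × mean(4 corners)
unit = 3² × 0.856 / (4×255) = 0.00755294 mm³ per gray-sum
row 0: Σ corner-gray over 3 cells = 1765  → 13.3309
row 1: Σ corner-gray over 3 cells = 1275  → 9.6300
row 2: Σ corner-gray over 3 cells = 1308  → 9.8792
row 3: Σ corner-gray over 3 cells = 1716  → 12.9608
row 4: Σ corner-gray over 3 cells = 1871  → 14.1316
row 5: Σ corner-gray over 3 cells = 2203  → 16.6391
row 6: Σ corner-gray over 3 cells = 1670  → 12.6134
row 7: Σ corner-gray over 3 cells = 1836  → 13.8672
Σ rows: total corner-gray = 13644  → 103.0523 mm³


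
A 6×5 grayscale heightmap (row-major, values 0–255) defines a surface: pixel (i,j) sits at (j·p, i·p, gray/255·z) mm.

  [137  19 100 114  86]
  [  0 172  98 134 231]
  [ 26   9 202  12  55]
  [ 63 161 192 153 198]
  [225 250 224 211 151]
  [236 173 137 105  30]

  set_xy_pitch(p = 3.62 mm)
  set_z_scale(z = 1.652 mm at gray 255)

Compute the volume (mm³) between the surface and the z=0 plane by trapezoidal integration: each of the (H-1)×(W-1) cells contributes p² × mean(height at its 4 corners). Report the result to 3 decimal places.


232.509

height_mm = gray/255 × 1.652; cell vol = 3.62² × mean(4 corners)
unit = 3.62² × 1.652 / (4×255) = 0.021224 mm³ per gray-sum
row 0: Σ corner-gray over 4 cells = 1728  → 36.6751
row 1: Σ corner-gray over 4 cells = 1566  → 33.2368
row 2: Σ corner-gray over 4 cells = 1800  → 38.2032
row 3: Σ corner-gray over 4 cells = 3019  → 64.0752
row 4: Σ corner-gray over 4 cells = 2842  → 60.3186
Σ rows: total corner-gray = 10955  → 232.5088 mm³


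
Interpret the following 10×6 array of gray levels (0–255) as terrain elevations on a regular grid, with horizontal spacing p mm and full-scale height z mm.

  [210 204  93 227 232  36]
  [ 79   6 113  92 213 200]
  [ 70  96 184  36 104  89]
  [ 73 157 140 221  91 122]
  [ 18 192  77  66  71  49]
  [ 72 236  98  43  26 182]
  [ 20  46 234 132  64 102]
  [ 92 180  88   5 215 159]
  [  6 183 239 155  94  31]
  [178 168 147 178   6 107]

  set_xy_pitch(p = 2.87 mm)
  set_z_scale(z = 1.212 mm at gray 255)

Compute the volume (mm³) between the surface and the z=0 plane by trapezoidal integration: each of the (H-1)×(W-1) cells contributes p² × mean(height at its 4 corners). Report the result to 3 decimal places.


height_mm = gray/255 × 1.212; cell vol = 2.87² × mean(4 corners)
unit = 2.87² × 1.212 / (4×255) = 0.00978738 mm³ per gray-sum
row 0: Σ corner-gray over 5 cells = 2885  → 28.2366
row 1: Σ corner-gray over 5 cells = 2126  → 20.8080
row 2: Σ corner-gray over 5 cells = 2412  → 23.6071
row 3: Σ corner-gray over 5 cells = 2292  → 22.4327
row 4: Σ corner-gray over 5 cells = 1939  → 18.9777
row 5: Σ corner-gray over 5 cells = 2134  → 20.8863
row 6: Σ corner-gray over 5 cells = 2301  → 22.5208
row 7: Σ corner-gray over 5 cells = 2606  → 25.5059
row 8: Σ corner-gray over 5 cells = 2662  → 26.0540
Σ rows: total corner-gray = 21357  → 209.0290 mm³

209.029


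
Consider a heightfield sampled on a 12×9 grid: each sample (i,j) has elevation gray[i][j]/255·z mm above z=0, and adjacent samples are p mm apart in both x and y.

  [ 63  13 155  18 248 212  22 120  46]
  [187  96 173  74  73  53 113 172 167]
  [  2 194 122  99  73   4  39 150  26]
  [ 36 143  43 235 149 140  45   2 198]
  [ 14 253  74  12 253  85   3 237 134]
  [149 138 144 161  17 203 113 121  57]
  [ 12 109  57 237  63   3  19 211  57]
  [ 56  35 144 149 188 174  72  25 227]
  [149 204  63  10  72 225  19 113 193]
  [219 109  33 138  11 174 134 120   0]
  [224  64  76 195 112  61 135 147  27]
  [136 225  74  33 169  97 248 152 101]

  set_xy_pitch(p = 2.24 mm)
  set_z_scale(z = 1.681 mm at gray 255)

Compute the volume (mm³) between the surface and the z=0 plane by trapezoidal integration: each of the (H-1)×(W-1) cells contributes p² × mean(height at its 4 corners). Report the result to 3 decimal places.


322.615

height_mm = gray/255 × 1.681; cell vol = 2.24² × mean(4 corners)
unit = 2.24² × 1.681 / (4×255) = 0.0082692 mm³ per gray-sum
row 0: Σ corner-gray over 8 cells = 3547  → 29.3309
row 1: Σ corner-gray over 8 cells = 3252  → 26.8914
row 2: Σ corner-gray over 8 cells = 3138  → 25.9488
row 3: Σ corner-gray over 8 cells = 3730  → 30.8441
row 4: Σ corner-gray over 8 cells = 3982  → 32.9280
row 5: Σ corner-gray over 8 cells = 3467  → 28.6693
row 6: Σ corner-gray over 8 cells = 3324  → 27.4868
row 7: Σ corner-gray over 8 cells = 3611  → 29.8601
row 8: Σ corner-gray over 8 cells = 3411  → 28.2062
row 9: Σ corner-gray over 8 cells = 3488  → 28.8430
row 10: Σ corner-gray over 8 cells = 4064  → 33.6060
Σ rows: total corner-gray = 39014  → 322.6146 mm³


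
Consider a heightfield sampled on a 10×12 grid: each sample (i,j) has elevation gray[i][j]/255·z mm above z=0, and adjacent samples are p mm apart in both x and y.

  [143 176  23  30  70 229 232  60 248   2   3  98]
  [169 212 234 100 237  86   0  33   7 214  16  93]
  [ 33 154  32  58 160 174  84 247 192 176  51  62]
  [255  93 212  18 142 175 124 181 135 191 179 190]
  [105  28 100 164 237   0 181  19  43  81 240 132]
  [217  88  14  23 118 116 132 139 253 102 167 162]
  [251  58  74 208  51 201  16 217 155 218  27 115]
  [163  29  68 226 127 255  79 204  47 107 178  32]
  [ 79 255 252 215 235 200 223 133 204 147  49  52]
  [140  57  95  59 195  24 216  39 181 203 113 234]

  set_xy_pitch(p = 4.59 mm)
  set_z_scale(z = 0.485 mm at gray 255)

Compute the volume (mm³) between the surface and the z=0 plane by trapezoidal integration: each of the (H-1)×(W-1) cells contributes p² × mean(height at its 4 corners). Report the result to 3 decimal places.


height_mm = gray/255 × 0.485; cell vol = 4.59² × mean(4 corners)
unit = 4.59² × 0.485 / (4×255) = 0.0100177 mm³ per gray-sum
row 0: Σ corner-gray over 11 cells = 4927  → 49.3571
row 1: Σ corner-gray over 11 cells = 5291  → 53.0035
row 2: Σ corner-gray over 11 cells = 6096  → 61.0677
row 3: Σ corner-gray over 11 cells = 5768  → 57.7819
row 4: Σ corner-gray over 11 cells = 5106  → 51.1502
row 5: Σ corner-gray over 11 cells = 5499  → 55.0872
row 6: Σ corner-gray over 11 cells = 5651  → 56.6099
row 7: Σ corner-gray over 11 cells = 6792  → 68.0400
row 8: Σ corner-gray over 11 cells = 6695  → 67.0683
Σ rows: total corner-gray = 51825  → 519.1660 mm³

519.166


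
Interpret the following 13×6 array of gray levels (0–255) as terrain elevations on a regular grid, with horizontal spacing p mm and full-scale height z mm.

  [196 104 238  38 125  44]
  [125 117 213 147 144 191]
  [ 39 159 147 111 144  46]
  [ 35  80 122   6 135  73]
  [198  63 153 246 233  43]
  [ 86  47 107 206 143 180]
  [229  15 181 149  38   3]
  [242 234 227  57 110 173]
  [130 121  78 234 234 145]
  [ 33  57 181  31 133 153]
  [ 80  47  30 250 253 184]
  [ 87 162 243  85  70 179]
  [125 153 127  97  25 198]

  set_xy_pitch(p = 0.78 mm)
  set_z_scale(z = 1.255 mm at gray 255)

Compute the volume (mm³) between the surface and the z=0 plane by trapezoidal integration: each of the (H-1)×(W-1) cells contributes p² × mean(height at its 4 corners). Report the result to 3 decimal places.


height_mm = gray/255 × 1.255; cell vol = 0.78² × mean(4 corners)
unit = 0.78² × 1.255 / (4×255) = 0.000748571 mm³ per gray-sum
row 0: Σ corner-gray over 5 cells = 2808  → 2.1020
row 1: Σ corner-gray over 5 cells = 2765  → 2.0698
row 2: Σ corner-gray over 5 cells = 2001  → 1.4979
row 3: Σ corner-gray over 5 cells = 2425  → 1.8153
row 4: Σ corner-gray over 5 cells = 2903  → 2.1731
row 5: Σ corner-gray over 5 cells = 2270  → 1.6993
row 6: Σ corner-gray over 5 cells = 2669  → 1.9979
row 7: Σ corner-gray over 5 cells = 3280  → 2.4553
row 8: Σ corner-gray over 5 cells = 2599  → 1.9455
row 9: Σ corner-gray over 5 cells = 2414  → 1.8070
row 10: Σ corner-gray over 5 cells = 2810  → 2.1035
row 11: Σ corner-gray over 5 cells = 2513  → 1.8812
Σ rows: total corner-gray = 31457  → 23.5478 mm³

23.548


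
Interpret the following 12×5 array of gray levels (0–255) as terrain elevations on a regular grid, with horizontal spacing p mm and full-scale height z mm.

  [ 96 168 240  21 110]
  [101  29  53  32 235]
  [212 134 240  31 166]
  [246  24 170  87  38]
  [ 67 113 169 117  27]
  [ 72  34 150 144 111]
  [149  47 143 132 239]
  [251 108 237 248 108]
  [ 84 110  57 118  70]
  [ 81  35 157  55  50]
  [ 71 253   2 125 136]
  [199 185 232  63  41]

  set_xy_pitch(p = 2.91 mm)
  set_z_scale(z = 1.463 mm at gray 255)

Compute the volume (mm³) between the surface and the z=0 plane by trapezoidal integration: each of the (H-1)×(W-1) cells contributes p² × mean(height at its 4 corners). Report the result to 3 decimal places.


251.518

height_mm = gray/255 × 1.463; cell vol = 2.91² × mean(4 corners)
unit = 2.91² × 1.463 / (4×255) = 0.0121459 mm³ per gray-sum
row 0: Σ corner-gray over 4 cells = 1628  → 19.7735
row 1: Σ corner-gray over 4 cells = 1752  → 21.2796
row 2: Σ corner-gray over 4 cells = 2034  → 24.7048
row 3: Σ corner-gray over 4 cells = 1738  → 21.1096
row 4: Σ corner-gray over 4 cells = 1731  → 21.0246
row 5: Σ corner-gray over 4 cells = 1871  → 22.7250
row 6: Σ corner-gray over 4 cells = 2577  → 31.3000
row 7: Σ corner-gray over 4 cells = 2269  → 27.5591
row 8: Σ corner-gray over 4 cells = 1349  → 16.3848
row 9: Σ corner-gray over 4 cells = 1592  → 19.3363
row 10: Σ corner-gray over 4 cells = 2167  → 26.3202
Σ rows: total corner-gray = 20708  → 251.5175 mm³


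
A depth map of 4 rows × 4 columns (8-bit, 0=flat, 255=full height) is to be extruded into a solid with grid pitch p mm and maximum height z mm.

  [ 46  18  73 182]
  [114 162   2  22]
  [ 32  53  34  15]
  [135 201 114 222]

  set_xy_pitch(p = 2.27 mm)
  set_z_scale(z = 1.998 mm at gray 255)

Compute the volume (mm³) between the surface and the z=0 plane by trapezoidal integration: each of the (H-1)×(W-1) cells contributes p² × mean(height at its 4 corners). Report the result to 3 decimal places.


height_mm = gray/255 × 1.998; cell vol = 2.27² × mean(4 corners)
unit = 2.27² × 1.998 / (4×255) = 0.0100936 mm³ per gray-sum
row 0: Σ corner-gray over 3 cells = 874  → 8.8218
row 1: Σ corner-gray over 3 cells = 685  → 6.9141
row 2: Σ corner-gray over 3 cells = 1208  → 12.1931
Σ rows: total corner-gray = 2767  → 27.9291 mm³

27.929


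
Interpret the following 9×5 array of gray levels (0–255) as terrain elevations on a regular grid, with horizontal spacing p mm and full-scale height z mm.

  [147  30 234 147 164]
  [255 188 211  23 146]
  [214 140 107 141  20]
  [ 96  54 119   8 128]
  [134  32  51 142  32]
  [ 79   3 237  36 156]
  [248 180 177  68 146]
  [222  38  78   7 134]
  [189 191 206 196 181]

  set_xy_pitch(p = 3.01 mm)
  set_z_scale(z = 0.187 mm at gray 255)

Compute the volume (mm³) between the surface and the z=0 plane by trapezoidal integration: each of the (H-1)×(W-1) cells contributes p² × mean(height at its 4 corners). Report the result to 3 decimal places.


24.698

height_mm = gray/255 × 0.187; cell vol = 3.01² × mean(4 corners)
unit = 3.01² × 0.187 / (4×255) = 0.00166102 mm³ per gray-sum
row 0: Σ corner-gray over 4 cells = 2378  → 3.9499
row 1: Σ corner-gray over 4 cells = 2255  → 3.7456
row 2: Σ corner-gray over 4 cells = 1596  → 2.6510
row 3: Σ corner-gray over 4 cells = 1202  → 1.9965
row 4: Σ corner-gray over 4 cells = 1403  → 2.3304
row 5: Σ corner-gray over 4 cells = 2031  → 3.3735
row 6: Σ corner-gray over 4 cells = 1846  → 3.0662
row 7: Σ corner-gray over 4 cells = 2158  → 3.5845
Σ rows: total corner-gray = 14869  → 24.6977 mm³


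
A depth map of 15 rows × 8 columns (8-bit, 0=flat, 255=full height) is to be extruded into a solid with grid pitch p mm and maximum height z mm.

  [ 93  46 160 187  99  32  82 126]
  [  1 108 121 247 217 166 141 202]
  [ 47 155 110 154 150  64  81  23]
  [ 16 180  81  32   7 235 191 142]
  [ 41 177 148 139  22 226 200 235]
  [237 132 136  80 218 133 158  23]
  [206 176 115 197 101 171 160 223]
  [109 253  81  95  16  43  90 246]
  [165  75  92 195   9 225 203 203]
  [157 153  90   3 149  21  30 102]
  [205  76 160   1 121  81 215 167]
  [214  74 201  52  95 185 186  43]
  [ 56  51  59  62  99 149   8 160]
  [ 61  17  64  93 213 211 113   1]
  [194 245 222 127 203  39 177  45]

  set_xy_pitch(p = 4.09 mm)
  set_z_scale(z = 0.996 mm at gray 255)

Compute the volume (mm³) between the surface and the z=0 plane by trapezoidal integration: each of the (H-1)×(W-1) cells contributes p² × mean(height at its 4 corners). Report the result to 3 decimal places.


height_mm = gray/255 × 0.996; cell vol = 4.09² × mean(4 corners)
unit = 4.09² × 0.996 / (4×255) = 0.0163345 mm³ per gray-sum
row 0: Σ corner-gray over 7 cells = 3634  → 59.3596
row 1: Σ corner-gray over 7 cells = 3701  → 60.4540
row 2: Σ corner-gray over 7 cells = 3108  → 50.7676
row 3: Σ corner-gray over 7 cells = 3710  → 60.6010
row 4: Σ corner-gray over 7 cells = 4074  → 66.5467
row 5: Σ corner-gray over 7 cells = 4243  → 69.3073
row 6: Σ corner-gray over 7 cells = 3780  → 61.7444
row 7: Σ corner-gray over 7 cells = 3477  → 56.7950
row 8: Σ corner-gray over 7 cells = 3117  → 50.9146
row 9: Σ corner-gray over 7 cells = 2831  → 46.2430
row 10: Σ corner-gray over 7 cells = 3523  → 57.5464
row 11: Σ corner-gray over 7 cells = 2915  → 47.6151
row 12: Σ corner-gray over 7 cells = 2556  → 41.7510
row 13: Σ corner-gray over 7 cells = 3749  → 61.2380
Σ rows: total corner-gray = 48418  → 790.8837 mm³

790.884


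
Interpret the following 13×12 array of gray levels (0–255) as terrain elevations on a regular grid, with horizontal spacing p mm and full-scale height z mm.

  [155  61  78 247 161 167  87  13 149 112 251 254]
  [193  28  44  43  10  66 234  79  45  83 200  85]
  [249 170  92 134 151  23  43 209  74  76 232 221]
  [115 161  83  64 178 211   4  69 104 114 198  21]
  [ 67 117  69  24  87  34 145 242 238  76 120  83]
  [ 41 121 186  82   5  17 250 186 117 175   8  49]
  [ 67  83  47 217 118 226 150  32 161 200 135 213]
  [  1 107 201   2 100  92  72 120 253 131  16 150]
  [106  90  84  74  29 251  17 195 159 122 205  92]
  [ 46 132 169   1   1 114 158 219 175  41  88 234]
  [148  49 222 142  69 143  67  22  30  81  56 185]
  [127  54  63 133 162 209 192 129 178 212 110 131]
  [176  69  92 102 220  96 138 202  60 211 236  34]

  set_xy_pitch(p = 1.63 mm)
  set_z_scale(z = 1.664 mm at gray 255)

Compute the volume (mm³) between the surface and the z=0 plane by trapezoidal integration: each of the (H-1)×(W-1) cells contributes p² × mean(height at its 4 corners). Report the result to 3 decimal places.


height_mm = gray/255 × 1.664; cell vol = 1.63² × mean(4 corners)
unit = 1.63² × 1.664 / (4×255) = 0.00433439 mm³ per gray-sum
row 0: Σ corner-gray over 11 cells = 5003  → 21.6850
row 1: Σ corner-gray over 11 cells = 4820  → 20.8918
row 2: Σ corner-gray over 11 cells = 5386  → 23.3450
row 3: Σ corner-gray over 11 cells = 4962  → 21.5073
row 4: Σ corner-gray over 11 cells = 4838  → 20.9698
row 5: Σ corner-gray over 11 cells = 5402  → 23.4144
row 6: Σ corner-gray over 11 cells = 5357  → 23.2193
row 7: Σ corner-gray over 11 cells = 4989  → 21.6243
row 8: Σ corner-gray over 11 cells = 5126  → 22.2181
row 9: Σ corner-gray over 11 cells = 4571  → 19.8125
row 10: Σ corner-gray over 11 cells = 5237  → 22.6992
row 11: Σ corner-gray over 11 cells = 6204  → 26.8906
Σ rows: total corner-gray = 61895  → 268.2773 mm³

268.277


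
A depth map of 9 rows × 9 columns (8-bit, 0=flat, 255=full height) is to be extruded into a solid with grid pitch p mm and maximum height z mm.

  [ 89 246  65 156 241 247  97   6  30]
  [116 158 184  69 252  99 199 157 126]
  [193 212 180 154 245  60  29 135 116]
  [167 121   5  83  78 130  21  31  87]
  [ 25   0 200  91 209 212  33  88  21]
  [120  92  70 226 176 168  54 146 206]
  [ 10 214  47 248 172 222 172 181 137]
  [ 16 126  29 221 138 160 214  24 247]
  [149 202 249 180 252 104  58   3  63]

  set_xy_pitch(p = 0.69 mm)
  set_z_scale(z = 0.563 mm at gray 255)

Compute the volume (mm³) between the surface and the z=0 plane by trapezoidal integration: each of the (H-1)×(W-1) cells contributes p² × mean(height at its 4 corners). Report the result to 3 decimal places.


8.897

height_mm = gray/255 × 0.563; cell vol = 0.69² × mean(4 corners)
unit = 0.69² × 0.563 / (4×255) = 0.000262789 mm³ per gray-sum
row 0: Σ corner-gray over 8 cells = 4713  → 1.2385
row 1: Σ corner-gray over 8 cells = 4817  → 1.2659
row 2: Σ corner-gray over 8 cells = 3531  → 0.9279
row 3: Σ corner-gray over 8 cells = 2904  → 0.7631
row 4: Σ corner-gray over 8 cells = 3902  → 1.0254
row 5: Σ corner-gray over 8 cells = 4849  → 1.2743
row 6: Σ corner-gray over 8 cells = 4746  → 1.2472
row 7: Σ corner-gray over 8 cells = 4395  → 1.1550
Σ rows: total corner-gray = 33857  → 8.8972 mm³


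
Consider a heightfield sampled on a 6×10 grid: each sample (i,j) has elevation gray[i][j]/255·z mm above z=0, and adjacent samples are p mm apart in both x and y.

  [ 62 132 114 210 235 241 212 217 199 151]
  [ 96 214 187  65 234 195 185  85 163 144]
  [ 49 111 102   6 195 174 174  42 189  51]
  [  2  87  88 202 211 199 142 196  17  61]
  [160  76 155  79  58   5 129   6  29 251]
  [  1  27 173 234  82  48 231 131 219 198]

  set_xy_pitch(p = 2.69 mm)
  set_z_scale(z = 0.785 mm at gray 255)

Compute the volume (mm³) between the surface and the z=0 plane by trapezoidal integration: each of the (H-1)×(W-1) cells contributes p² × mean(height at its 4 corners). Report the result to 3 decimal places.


height_mm = gray/255 × 0.785; cell vol = 2.69² × mean(4 corners)
unit = 2.69² × 0.785 / (4×255) = 0.00556896 mm³ per gray-sum
row 0: Σ corner-gray over 9 cells = 6229  → 34.6890
row 1: Σ corner-gray over 9 cells = 4982  → 27.7446
row 2: Σ corner-gray over 9 cells = 4433  → 24.6872
row 3: Σ corner-gray over 9 cells = 3832  → 21.3403
row 4: Σ corner-gray over 9 cells = 3974  → 22.1310
Σ rows: total corner-gray = 23450  → 130.5921 mm³

130.592


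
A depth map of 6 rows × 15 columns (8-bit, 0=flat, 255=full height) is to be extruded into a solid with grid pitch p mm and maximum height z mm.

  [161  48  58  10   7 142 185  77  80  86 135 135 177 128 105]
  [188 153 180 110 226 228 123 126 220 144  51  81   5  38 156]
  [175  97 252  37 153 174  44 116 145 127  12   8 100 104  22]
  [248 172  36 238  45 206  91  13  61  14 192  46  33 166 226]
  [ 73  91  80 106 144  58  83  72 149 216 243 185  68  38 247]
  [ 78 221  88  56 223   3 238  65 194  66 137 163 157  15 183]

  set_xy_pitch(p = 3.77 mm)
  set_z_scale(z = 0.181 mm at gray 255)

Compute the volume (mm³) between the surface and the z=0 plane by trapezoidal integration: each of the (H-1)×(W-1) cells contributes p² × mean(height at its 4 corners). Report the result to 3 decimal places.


82.182

height_mm = gray/255 × 0.181; cell vol = 3.77² × mean(4 corners)
unit = 3.77² × 0.181 / (4×255) = 0.00252209 mm³ per gray-sum
row 0: Σ corner-gray over 14 cells = 6516  → 16.4340
row 1: Σ corner-gray over 14 cells = 6649  → 16.7694
row 2: Σ corner-gray over 14 cells = 6035  → 15.2208
row 3: Σ corner-gray over 14 cells = 6486  → 16.3583
row 4: Σ corner-gray over 14 cells = 6899  → 17.3999
Σ rows: total corner-gray = 32585  → 82.1824 mm³


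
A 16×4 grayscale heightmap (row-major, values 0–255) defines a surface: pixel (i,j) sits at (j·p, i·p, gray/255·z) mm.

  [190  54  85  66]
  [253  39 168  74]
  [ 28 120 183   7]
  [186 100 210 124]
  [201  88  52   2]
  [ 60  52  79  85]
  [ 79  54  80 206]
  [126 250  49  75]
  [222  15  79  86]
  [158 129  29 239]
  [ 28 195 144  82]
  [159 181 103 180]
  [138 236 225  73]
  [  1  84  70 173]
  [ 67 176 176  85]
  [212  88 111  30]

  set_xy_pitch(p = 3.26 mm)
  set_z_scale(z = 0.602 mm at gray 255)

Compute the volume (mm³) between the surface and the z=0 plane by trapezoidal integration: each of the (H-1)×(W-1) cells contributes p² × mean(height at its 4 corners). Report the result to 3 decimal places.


height_mm = gray/255 × 0.602; cell vol = 3.26² × mean(4 corners)
unit = 3.26² × 0.602 / (4×255) = 0.00627237 mm³ per gray-sum
row 0: Σ corner-gray over 3 cells = 1275  → 7.9973
row 1: Σ corner-gray over 3 cells = 1382  → 8.6684
row 2: Σ corner-gray over 3 cells = 1571  → 9.8539
row 3: Σ corner-gray over 3 cells = 1413  → 8.8629
row 4: Σ corner-gray over 3 cells = 890  → 5.5824
row 5: Σ corner-gray over 3 cells = 960  → 6.0215
row 6: Σ corner-gray over 3 cells = 1352  → 8.4802
row 7: Σ corner-gray over 3 cells = 1295  → 8.1227
row 8: Σ corner-gray over 3 cells = 1209  → 7.5833
row 9: Σ corner-gray over 3 cells = 1501  → 9.4148
row 10: Σ corner-gray over 3 cells = 1695  → 10.6317
row 11: Σ corner-gray over 3 cells = 2040  → 12.7956
row 12: Σ corner-gray over 3 cells = 1615  → 10.1299
row 13: Σ corner-gray over 3 cells = 1338  → 8.3924
row 14: Σ corner-gray over 3 cells = 1496  → 9.3835
Σ rows: total corner-gray = 21032  → 131.9204 mm³

131.920


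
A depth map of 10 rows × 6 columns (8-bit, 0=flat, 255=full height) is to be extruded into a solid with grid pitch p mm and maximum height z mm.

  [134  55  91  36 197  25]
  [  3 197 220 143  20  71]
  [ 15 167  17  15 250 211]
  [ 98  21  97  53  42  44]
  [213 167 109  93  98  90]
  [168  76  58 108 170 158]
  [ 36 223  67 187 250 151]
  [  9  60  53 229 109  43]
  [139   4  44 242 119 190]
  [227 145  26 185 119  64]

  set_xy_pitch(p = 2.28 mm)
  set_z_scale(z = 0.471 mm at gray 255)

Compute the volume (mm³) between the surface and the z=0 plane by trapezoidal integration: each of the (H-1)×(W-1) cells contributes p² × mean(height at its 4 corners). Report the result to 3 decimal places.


height_mm = gray/255 × 0.471; cell vol = 2.28² × mean(4 corners)
unit = 2.28² × 0.471 / (4×255) = 0.00240044 mm³ per gray-sum
row 0: Σ corner-gray over 5 cells = 2151  → 5.1633
row 1: Σ corner-gray over 5 cells = 2358  → 5.6602
row 2: Σ corner-gray over 5 cells = 1692  → 4.0615
row 3: Σ corner-gray over 5 cells = 1805  → 4.3328
row 4: Σ corner-gray over 5 cells = 2387  → 5.7298
row 5: Σ corner-gray over 5 cells = 2791  → 6.6996
row 6: Σ corner-gray over 5 cells = 2595  → 6.2291
row 7: Σ corner-gray over 5 cells = 2101  → 5.0433
row 8: Σ corner-gray over 5 cells = 2388  → 5.7322
Σ rows: total corner-gray = 20268  → 48.6521 mm³

48.652


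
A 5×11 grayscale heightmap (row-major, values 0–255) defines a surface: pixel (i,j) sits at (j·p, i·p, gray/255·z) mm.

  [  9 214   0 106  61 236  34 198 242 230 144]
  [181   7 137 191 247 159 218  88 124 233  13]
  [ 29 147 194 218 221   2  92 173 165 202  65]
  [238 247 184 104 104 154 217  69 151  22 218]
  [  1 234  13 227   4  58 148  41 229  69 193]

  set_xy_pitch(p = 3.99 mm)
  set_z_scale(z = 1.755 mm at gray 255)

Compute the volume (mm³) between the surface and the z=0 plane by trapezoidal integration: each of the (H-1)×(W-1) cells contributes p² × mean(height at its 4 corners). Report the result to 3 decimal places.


height_mm = gray/255 × 1.755; cell vol = 3.99² × mean(4 corners)
unit = 3.99² × 1.755 / (4×255) = 0.0273919 mm³ per gray-sum
row 0: Σ corner-gray over 10 cells = 5797  → 158.7911
row 1: Σ corner-gray over 10 cells = 5924  → 162.2698
row 2: Σ corner-gray over 10 cells = 5882  → 161.1194
row 3: Σ corner-gray over 10 cells = 5200  → 142.4381
Σ rows: total corner-gray = 22803  → 624.6183 mm³

624.618


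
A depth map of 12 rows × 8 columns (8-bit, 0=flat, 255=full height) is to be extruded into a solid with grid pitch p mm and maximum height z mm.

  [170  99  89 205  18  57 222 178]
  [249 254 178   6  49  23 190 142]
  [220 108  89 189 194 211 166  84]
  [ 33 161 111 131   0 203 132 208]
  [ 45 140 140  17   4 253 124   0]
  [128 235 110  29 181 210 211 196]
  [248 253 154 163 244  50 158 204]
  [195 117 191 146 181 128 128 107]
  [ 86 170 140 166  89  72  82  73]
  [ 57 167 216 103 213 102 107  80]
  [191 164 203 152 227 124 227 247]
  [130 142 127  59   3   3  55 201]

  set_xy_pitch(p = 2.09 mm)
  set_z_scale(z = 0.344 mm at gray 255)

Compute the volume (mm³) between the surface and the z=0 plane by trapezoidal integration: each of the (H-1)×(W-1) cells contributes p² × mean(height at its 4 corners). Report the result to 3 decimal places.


63.592

height_mm = gray/255 × 0.344; cell vol = 2.09² × mean(4 corners)
unit = 2.09² × 0.344 / (4×255) = 0.00147316 mm³ per gray-sum
row 0: Σ corner-gray over 7 cells = 3519  → 5.1841
row 1: Σ corner-gray over 7 cells = 4009  → 5.9059
row 2: Σ corner-gray over 7 cells = 3935  → 5.7969
row 3: Σ corner-gray over 7 cells = 3118  → 4.5933
row 4: Σ corner-gray over 7 cells = 3677  → 5.4168
row 5: Σ corner-gray over 7 cells = 4772  → 7.0299
row 6: Σ corner-gray over 7 cells = 4580  → 6.7471
row 7: Σ corner-gray over 7 cells = 3681  → 5.4227
row 8: Σ corner-gray over 7 cells = 3550  → 5.2297
row 9: Σ corner-gray over 7 cells = 4585  → 6.7545
row 10: Σ corner-gray over 7 cells = 3741  → 5.5111
Σ rows: total corner-gray = 43167  → 63.5920 mm³


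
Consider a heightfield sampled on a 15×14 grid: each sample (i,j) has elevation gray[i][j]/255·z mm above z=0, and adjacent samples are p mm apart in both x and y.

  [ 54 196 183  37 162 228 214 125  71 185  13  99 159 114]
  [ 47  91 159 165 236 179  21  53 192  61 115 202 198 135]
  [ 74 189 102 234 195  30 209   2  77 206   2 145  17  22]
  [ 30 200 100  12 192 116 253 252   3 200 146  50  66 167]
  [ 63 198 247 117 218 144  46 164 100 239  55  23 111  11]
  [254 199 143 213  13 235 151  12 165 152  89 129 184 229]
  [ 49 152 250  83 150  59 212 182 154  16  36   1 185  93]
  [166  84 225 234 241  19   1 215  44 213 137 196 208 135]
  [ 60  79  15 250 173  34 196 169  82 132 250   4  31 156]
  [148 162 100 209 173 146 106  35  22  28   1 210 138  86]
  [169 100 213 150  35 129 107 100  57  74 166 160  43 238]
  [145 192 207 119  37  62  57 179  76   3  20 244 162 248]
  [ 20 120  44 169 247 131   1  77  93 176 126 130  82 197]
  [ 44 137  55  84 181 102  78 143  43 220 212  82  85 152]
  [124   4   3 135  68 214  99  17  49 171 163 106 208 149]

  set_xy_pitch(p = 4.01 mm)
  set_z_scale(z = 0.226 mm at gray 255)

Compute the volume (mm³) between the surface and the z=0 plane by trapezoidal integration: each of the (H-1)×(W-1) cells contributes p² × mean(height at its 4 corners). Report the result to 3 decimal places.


323.546

height_mm = gray/255 × 0.226; cell vol = 4.01² × mean(4 corners)
unit = 4.01² × 0.226 / (4×255) = 0.00356285 mm³ per gray-sum
row 0: Σ corner-gray over 13 cells = 7038  → 25.0753
row 1: Σ corner-gray over 13 cells = 6438  → 22.9376
row 2: Σ corner-gray over 13 cells = 6289  → 22.4067
row 3: Σ corner-gray over 13 cells = 6775  → 24.1383
row 4: Σ corner-gray over 13 cells = 7251  → 25.8342
row 5: Σ corner-gray over 13 cells = 6955  → 24.7796
row 6: Σ corner-gray over 13 cells = 7037  → 25.0717
row 7: Σ corner-gray over 13 cells = 6981  → 24.8722
row 8: Σ corner-gray over 13 cells = 5940  → 21.1633
row 9: Σ corner-gray over 13 cells = 5969  → 21.2666
row 10: Σ corner-gray over 13 cells = 6184  → 22.0326
row 11: Σ corner-gray over 13 cells = 6118  → 21.7975
row 12: Σ corner-gray over 13 cells = 6049  → 21.5517
row 13: Σ corner-gray over 13 cells = 5787  → 20.6182
Σ rows: total corner-gray = 90811  → 323.5456 mm³


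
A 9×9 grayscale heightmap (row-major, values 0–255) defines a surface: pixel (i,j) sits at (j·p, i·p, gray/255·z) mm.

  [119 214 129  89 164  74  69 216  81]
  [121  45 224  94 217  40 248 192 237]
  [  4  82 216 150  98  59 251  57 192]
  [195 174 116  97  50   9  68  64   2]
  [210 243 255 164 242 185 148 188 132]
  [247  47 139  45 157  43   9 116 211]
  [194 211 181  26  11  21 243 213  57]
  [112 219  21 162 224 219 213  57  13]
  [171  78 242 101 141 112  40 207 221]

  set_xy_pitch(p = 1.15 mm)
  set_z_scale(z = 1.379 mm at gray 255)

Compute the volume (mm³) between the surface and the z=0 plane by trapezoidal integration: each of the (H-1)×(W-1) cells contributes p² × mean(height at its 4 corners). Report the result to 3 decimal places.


height_mm = gray/255 × 1.379; cell vol = 1.15² × mean(4 corners)
unit = 1.15² × 1.379 / (4×255) = 0.00178797 mm³ per gray-sum
row 0: Σ corner-gray over 8 cells = 4588  → 8.2032
row 1: Σ corner-gray over 8 cells = 4500  → 8.0459
row 2: Σ corner-gray over 8 cells = 3375  → 6.0344
row 3: Σ corner-gray over 8 cells = 4545  → 8.1263
row 4: Σ corner-gray over 8 cells = 4762  → 8.5143
row 5: Σ corner-gray over 8 cells = 3633  → 6.4957
row 6: Σ corner-gray over 8 cells = 4418  → 7.8992
row 7: Σ corner-gray over 8 cells = 4589  → 8.2050
Σ rows: total corner-gray = 34410  → 61.5240 mm³

61.524


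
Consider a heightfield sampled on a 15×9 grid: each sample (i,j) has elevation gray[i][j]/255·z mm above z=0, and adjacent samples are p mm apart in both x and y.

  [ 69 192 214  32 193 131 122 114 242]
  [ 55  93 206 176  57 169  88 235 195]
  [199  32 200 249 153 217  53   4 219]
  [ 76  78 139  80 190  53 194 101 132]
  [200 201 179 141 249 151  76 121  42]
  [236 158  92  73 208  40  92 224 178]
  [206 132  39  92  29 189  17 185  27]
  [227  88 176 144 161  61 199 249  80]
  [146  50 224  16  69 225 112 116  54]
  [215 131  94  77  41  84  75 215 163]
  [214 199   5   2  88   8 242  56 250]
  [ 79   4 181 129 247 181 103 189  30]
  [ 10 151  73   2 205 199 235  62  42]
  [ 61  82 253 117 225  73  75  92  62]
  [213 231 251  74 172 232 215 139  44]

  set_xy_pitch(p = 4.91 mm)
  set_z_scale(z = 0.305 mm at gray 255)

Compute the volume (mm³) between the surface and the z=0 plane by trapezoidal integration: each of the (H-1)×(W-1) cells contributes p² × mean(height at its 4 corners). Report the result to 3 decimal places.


height_mm = gray/255 × 0.305; cell vol = 4.91² × mean(4 corners)
unit = 4.91² × 0.305 / (4×255) = 0.00720879 mm³ per gray-sum
row 0: Σ corner-gray over 8 cells = 4605  → 33.1965
row 1: Σ corner-gray over 8 cells = 4532  → 32.6703
row 2: Σ corner-gray over 8 cells = 4112  → 29.6426
row 3: Σ corner-gray over 8 cells = 4356  → 31.4015
row 4: Σ corner-gray over 8 cells = 4666  → 33.6362
row 5: Σ corner-gray over 8 cells = 3787  → 27.2997
row 6: Σ corner-gray over 8 cells = 4062  → 29.2821
row 7: Σ corner-gray over 8 cells = 4287  → 30.9041
row 8: Σ corner-gray over 8 cells = 3636  → 26.2112
row 9: Σ corner-gray over 8 cells = 3476  → 25.0578
row 10: Σ corner-gray over 8 cells = 3841  → 27.6890
row 11: Σ corner-gray over 8 cells = 4083  → 29.4335
row 12: Σ corner-gray over 8 cells = 3863  → 27.8476
row 13: Σ corner-gray over 8 cells = 4842  → 34.9050
Σ rows: total corner-gray = 58148  → 419.1770 mm³

419.177
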